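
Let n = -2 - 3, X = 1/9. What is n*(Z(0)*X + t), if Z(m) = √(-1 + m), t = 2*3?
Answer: -30 - 5*I/9 ≈ -30.0 - 0.55556*I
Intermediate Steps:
t = 6
X = ⅑ ≈ 0.11111
n = -5
n*(Z(0)*X + t) = -5*(√(-1 + 0)*(⅑) + 6) = -5*(√(-1)*(⅑) + 6) = -5*(I*(⅑) + 6) = -5*(I/9 + 6) = -5*(6 + I/9) = -30 - 5*I/9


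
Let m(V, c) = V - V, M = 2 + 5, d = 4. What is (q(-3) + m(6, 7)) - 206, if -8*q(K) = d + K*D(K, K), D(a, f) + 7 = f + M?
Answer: -1661/8 ≈ -207.63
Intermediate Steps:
M = 7
m(V, c) = 0
D(a, f) = f (D(a, f) = -7 + (f + 7) = -7 + (7 + f) = f)
q(K) = -½ - K²/8 (q(K) = -(4 + K*K)/8 = -(4 + K²)/8 = -½ - K²/8)
(q(-3) + m(6, 7)) - 206 = ((-½ - ⅛*(-3)²) + 0) - 206 = ((-½ - ⅛*9) + 0) - 206 = ((-½ - 9/8) + 0) - 206 = (-13/8 + 0) - 206 = -13/8 - 206 = -1661/8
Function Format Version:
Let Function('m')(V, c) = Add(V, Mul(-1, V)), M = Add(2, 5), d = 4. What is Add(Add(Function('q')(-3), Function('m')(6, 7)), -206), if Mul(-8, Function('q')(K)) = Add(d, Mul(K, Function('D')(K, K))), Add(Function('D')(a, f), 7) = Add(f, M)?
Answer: Rational(-1661, 8) ≈ -207.63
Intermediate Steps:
M = 7
Function('m')(V, c) = 0
Function('D')(a, f) = f (Function('D')(a, f) = Add(-7, Add(f, 7)) = Add(-7, Add(7, f)) = f)
Function('q')(K) = Add(Rational(-1, 2), Mul(Rational(-1, 8), Pow(K, 2))) (Function('q')(K) = Mul(Rational(-1, 8), Add(4, Mul(K, K))) = Mul(Rational(-1, 8), Add(4, Pow(K, 2))) = Add(Rational(-1, 2), Mul(Rational(-1, 8), Pow(K, 2))))
Add(Add(Function('q')(-3), Function('m')(6, 7)), -206) = Add(Add(Add(Rational(-1, 2), Mul(Rational(-1, 8), Pow(-3, 2))), 0), -206) = Add(Add(Add(Rational(-1, 2), Mul(Rational(-1, 8), 9)), 0), -206) = Add(Add(Add(Rational(-1, 2), Rational(-9, 8)), 0), -206) = Add(Add(Rational(-13, 8), 0), -206) = Add(Rational(-13, 8), -206) = Rational(-1661, 8)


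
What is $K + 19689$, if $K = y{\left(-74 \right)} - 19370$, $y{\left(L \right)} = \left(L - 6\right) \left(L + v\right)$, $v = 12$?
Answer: $5279$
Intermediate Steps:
$y{\left(L \right)} = \left(-6 + L\right) \left(12 + L\right)$ ($y{\left(L \right)} = \left(L - 6\right) \left(L + 12\right) = \left(-6 + L\right) \left(12 + L\right)$)
$K = -14410$ ($K = \left(-72 + \left(-74\right)^{2} + 6 \left(-74\right)\right) - 19370 = \left(-72 + 5476 - 444\right) - 19370 = 4960 - 19370 = -14410$)
$K + 19689 = -14410 + 19689 = 5279$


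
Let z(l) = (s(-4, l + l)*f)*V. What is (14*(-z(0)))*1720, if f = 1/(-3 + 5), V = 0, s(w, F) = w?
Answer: 0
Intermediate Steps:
f = ½ (f = 1/2 = ½ ≈ 0.50000)
z(l) = 0 (z(l) = -4*½*0 = -2*0 = 0)
(14*(-z(0)))*1720 = (14*(-1*0))*1720 = (14*0)*1720 = 0*1720 = 0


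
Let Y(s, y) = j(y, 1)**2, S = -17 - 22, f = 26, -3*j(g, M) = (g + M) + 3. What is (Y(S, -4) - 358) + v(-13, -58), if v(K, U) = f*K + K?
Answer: -709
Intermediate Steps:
j(g, M) = -1 - M/3 - g/3 (j(g, M) = -((g + M) + 3)/3 = -((M + g) + 3)/3 = -(3 + M + g)/3 = -1 - M/3 - g/3)
S = -39
Y(s, y) = (-4/3 - y/3)**2 (Y(s, y) = (-1 - 1/3*1 - y/3)**2 = (-1 - 1/3 - y/3)**2 = (-4/3 - y/3)**2)
v(K, U) = 27*K (v(K, U) = 26*K + K = 27*K)
(Y(S, -4) - 358) + v(-13, -58) = ((4 - 4)**2/9 - 358) + 27*(-13) = ((1/9)*0**2 - 358) - 351 = ((1/9)*0 - 358) - 351 = (0 - 358) - 351 = -358 - 351 = -709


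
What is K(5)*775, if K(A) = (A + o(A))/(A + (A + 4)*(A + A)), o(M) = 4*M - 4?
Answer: 3255/19 ≈ 171.32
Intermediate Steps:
o(M) = -4 + 4*M
K(A) = (-4 + 5*A)/(A + 2*A*(4 + A)) (K(A) = (A + (-4 + 4*A))/(A + (A + 4)*(A + A)) = (-4 + 5*A)/(A + (4 + A)*(2*A)) = (-4 + 5*A)/(A + 2*A*(4 + A)))
K(5)*775 = ((-4 + 5*5)/(5*(9 + 2*5)))*775 = ((-4 + 25)/(5*(9 + 10)))*775 = ((⅕)*21/19)*775 = ((⅕)*(1/19)*21)*775 = (21/95)*775 = 3255/19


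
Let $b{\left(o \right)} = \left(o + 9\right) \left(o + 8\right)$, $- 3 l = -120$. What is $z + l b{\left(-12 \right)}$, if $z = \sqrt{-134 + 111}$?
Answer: $480 + i \sqrt{23} \approx 480.0 + 4.7958 i$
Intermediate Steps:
$l = 40$ ($l = \left(- \frac{1}{3}\right) \left(-120\right) = 40$)
$z = i \sqrt{23}$ ($z = \sqrt{-23} = i \sqrt{23} \approx 4.7958 i$)
$b{\left(o \right)} = \left(8 + o\right) \left(9 + o\right)$ ($b{\left(o \right)} = \left(9 + o\right) \left(8 + o\right) = \left(8 + o\right) \left(9 + o\right)$)
$z + l b{\left(-12 \right)} = i \sqrt{23} + 40 \left(72 + \left(-12\right)^{2} + 17 \left(-12\right)\right) = i \sqrt{23} + 40 \left(72 + 144 - 204\right) = i \sqrt{23} + 40 \cdot 12 = i \sqrt{23} + 480 = 480 + i \sqrt{23}$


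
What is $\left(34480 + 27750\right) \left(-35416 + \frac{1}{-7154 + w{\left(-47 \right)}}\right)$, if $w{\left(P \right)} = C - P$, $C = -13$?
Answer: $- \frac{1569203634383}{712} \approx -2.2039 \cdot 10^{9}$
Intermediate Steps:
$w{\left(P \right)} = -13 - P$
$\left(34480 + 27750\right) \left(-35416 + \frac{1}{-7154 + w{\left(-47 \right)}}\right) = \left(34480 + 27750\right) \left(-35416 + \frac{1}{-7154 - -34}\right) = 62230 \left(-35416 + \frac{1}{-7154 + \left(-13 + 47\right)}\right) = 62230 \left(-35416 + \frac{1}{-7154 + 34}\right) = 62230 \left(-35416 + \frac{1}{-7120}\right) = 62230 \left(-35416 - \frac{1}{7120}\right) = 62230 \left(- \frac{252161921}{7120}\right) = - \frac{1569203634383}{712}$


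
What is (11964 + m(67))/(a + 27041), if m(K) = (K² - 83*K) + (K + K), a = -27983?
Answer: -5513/471 ≈ -11.705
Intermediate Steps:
m(K) = K² - 81*K (m(K) = (K² - 83*K) + 2*K = K² - 81*K)
(11964 + m(67))/(a + 27041) = (11964 + 67*(-81 + 67))/(-27983 + 27041) = (11964 + 67*(-14))/(-942) = (11964 - 938)*(-1/942) = 11026*(-1/942) = -5513/471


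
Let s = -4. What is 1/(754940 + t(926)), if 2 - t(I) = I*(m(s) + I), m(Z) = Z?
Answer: -1/98830 ≈ -1.0118e-5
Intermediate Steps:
t(I) = 2 - I*(-4 + I)
1/(754940 + t(926)) = 1/(754940 + (2 - 1*926² + 4*926)) = 1/(754940 + (2 - 1*857476 + 3704)) = 1/(754940 + (2 - 857476 + 3704)) = 1/(754940 - 853770) = 1/(-98830) = -1/98830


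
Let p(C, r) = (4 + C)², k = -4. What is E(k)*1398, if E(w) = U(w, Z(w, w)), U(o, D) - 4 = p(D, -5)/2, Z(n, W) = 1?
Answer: 23067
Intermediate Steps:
U(o, D) = 4 + (4 + D)²/2
E(w) = 33/2 (E(w) = 4 + (4 + 1)²/2 = 4 + (½)*5² = 4 + (½)*25 = 4 + 25/2 = 33/2)
E(k)*1398 = (33/2)*1398 = 23067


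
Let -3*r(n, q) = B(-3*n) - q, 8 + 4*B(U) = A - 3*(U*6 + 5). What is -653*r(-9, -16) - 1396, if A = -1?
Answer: -153995/6 ≈ -25666.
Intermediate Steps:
B(U) = -6 - 9*U/2 (B(U) = -2 + (-1 - 3*(U*6 + 5))/4 = -2 + (-1 - 3*(6*U + 5))/4 = -2 + (-1 - 3*(5 + 6*U))/4 = -2 + (-1 + (-15 - 18*U))/4 = -2 + (-16 - 18*U)/4 = -2 + (-4 - 9*U/2) = -6 - 9*U/2)
r(n, q) = 2 - 9*n/2 + q/3 (r(n, q) = -((-6 - (-27)*n/2) - q)/3 = -((-6 + 27*n/2) - q)/3 = -(-6 - q + 27*n/2)/3 = 2 - 9*n/2 + q/3)
-653*r(-9, -16) - 1396 = -653*(2 - 9/2*(-9) + (⅓)*(-16)) - 1396 = -653*(2 + 81/2 - 16/3) - 1396 = -653*223/6 - 1396 = -145619/6 - 1396 = -153995/6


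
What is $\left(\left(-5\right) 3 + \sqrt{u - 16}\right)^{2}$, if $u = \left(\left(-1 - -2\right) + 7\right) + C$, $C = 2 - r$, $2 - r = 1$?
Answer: $\left(15 - i \sqrt{7}\right)^{2} \approx 218.0 - 79.373 i$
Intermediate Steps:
$r = 1$ ($r = 2 - 1 = 1$)
$C = 1$ ($C = 2 - 1 = 1$)
$u = 9$ ($u = \left(\left(-1 - -2\right) + 7\right) + 1 = \left(\left(-1 + 2\right) + 7\right) + 1 = \left(1 + 7\right) + 1 = 8 + 1 = 9$)
$\left(\left(-5\right) 3 + \sqrt{u - 16}\right)^{2} = \left(\left(-5\right) 3 + \sqrt{9 - 16}\right)^{2} = \left(-15 + \sqrt{-7}\right)^{2} = \left(-15 + i \sqrt{7}\right)^{2}$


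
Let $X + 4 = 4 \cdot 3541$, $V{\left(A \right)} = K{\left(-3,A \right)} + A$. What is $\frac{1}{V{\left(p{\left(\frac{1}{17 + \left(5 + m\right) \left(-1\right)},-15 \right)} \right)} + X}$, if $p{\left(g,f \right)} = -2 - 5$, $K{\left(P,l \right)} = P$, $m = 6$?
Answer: $\frac{1}{14150} \approx 7.0671 \cdot 10^{-5}$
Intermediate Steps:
$p{\left(g,f \right)} = -7$ ($p{\left(g,f \right)} = -2 - 5 = -7$)
$V{\left(A \right)} = -3 + A$
$X = 14160$ ($X = -4 + 4 \cdot 3541 = -4 + 14164 = 14160$)
$\frac{1}{V{\left(p{\left(\frac{1}{17 + \left(5 + m\right) \left(-1\right)},-15 \right)} \right)} + X} = \frac{1}{\left(-3 - 7\right) + 14160} = \frac{1}{-10 + 14160} = \frac{1}{14150}$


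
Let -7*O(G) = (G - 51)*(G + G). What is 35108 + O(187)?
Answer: 194892/7 ≈ 27842.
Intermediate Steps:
O(G) = -2*G*(-51 + G)/7 (O(G) = -(G - 51)*(G + G)/7 = -(-51 + G)*2*G/7 = -2*G*(-51 + G)/7)
35108 + O(187) = 35108 + (2/7)*187*(51 - 1*187) = 35108 + (2/7)*187*(51 - 187) = 35108 + (2/7)*187*(-136) = 35108 - 50864/7 = 194892/7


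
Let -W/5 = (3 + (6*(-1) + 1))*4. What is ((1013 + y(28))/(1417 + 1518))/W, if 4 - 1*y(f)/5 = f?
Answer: 893/117400 ≈ 0.0076065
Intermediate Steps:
y(f) = 20 - 5*f
W = 40 (W = -5*(3 + (6*(-1) + 1))*4 = -5*(3 + (-6 + 1))*4 = -5*(3 - 5)*4 = -(-10)*4 = -5*(-8) = 40)
((1013 + y(28))/(1417 + 1518))/W = ((1013 + (20 - 5*28))/(1417 + 1518))/40 = ((1013 + (20 - 140))/2935)*(1/40) = ((1013 - 120)*(1/2935))*(1/40) = (893*(1/2935))*(1/40) = (893/2935)*(1/40) = 893/117400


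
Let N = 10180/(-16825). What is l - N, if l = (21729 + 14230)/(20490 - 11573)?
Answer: 139157047/30005705 ≈ 4.6377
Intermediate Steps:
N = -2036/3365 (N = 10180*(-1/16825) = -2036/3365 ≈ -0.60505)
l = 35959/8917 ≈ 4.0326
l - N = 35959/8917 - 1*(-2036/3365) = 35959/8917 + 2036/3365 = 139157047/30005705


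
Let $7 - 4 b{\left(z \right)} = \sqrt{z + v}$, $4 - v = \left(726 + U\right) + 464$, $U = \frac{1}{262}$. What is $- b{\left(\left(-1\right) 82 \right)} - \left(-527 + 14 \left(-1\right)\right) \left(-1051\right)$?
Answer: $- \frac{2274371}{4} + \frac{3 i \sqrt{9671206}}{1048} \approx -5.6859 \cdot 10^{5} + 8.9023 i$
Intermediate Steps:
$U = \frac{1}{262} \approx 0.0038168$
$v = - \frac{310733}{262}$ ($v = 4 - \left(\left(726 + \frac{1}{262}\right) + 464\right) = 4 - \left(\frac{190213}{262} + 464\right) = 4 - \frac{311781}{262} = - \frac{310733}{262} \approx -1186.0$)
$b{\left(z \right)} = \frac{7}{4} - \frac{\sqrt{- \frac{310733}{262} + z}}{4}$ ($b{\left(z \right)} = \frac{7}{4} - \frac{\sqrt{z - \frac{310733}{262}}}{4} = \frac{7}{4} - \frac{\sqrt{- \frac{310733}{262} + z}}{4}$)
$- b{\left(\left(-1\right) 82 \right)} - \left(-527 + 14 \left(-1\right)\right) \left(-1051\right) = - (\frac{7}{4} - \frac{\sqrt{-81412046 + 68644 \left(\left(-1\right) 82\right)}}{1048}) - \left(-527 + 14 \left(-1\right)\right) \left(-1051\right) = - (\frac{7}{4} - \frac{\sqrt{-81412046 + 68644 \left(-82\right)}}{1048}) - \left(-527 - 14\right) \left(-1051\right) = - (\frac{7}{4} - \frac{\sqrt{-81412046 - 5628808}}{1048}) - \left(-541\right) \left(-1051\right) = - (\frac{7}{4} - \frac{\sqrt{-87040854}}{1048}) - 568591 = - (\frac{7}{4} - \frac{3 i \sqrt{9671206}}{1048}) - 568591 = \left(- \frac{7}{4} + \frac{3 i \sqrt{9671206}}{1048}\right) - 568591 = - \frac{2274371}{4} + \frac{3 i \sqrt{9671206}}{1048}$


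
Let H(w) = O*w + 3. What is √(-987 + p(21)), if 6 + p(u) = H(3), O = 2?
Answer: 2*I*√246 ≈ 31.369*I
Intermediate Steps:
H(w) = 3 + 2*w (H(w) = 2*w + 3 = 3 + 2*w)
p(u) = 3 (p(u) = -6 + (3 + 2*3) = -6 + (3 + 6) = -6 + 9 = 3)
√(-987 + p(21)) = √(-987 + 3) = √(-984) = 2*I*√246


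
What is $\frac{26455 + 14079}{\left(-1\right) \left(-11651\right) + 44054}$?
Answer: $\frac{3118}{4285} \approx 0.72765$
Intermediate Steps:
$\frac{26455 + 14079}{\left(-1\right) \left(-11651\right) + 44054} = \frac{40534}{11651 + 44054} = \frac{40534}{55705} = 40534 \cdot \frac{1}{55705} = \frac{3118}{4285}$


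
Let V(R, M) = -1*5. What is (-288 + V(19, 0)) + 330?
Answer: 37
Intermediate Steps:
V(R, M) = -5
(-288 + V(19, 0)) + 330 = (-288 - 5) + 330 = -293 + 330 = 37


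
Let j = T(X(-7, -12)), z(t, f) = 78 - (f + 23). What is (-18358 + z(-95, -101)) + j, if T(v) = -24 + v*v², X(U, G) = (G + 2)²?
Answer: 981774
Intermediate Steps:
z(t, f) = 55 - f (z(t, f) = 78 - (23 + f) = 78 + (-23 - f) = 55 - f)
X(U, G) = (2 + G)²
T(v) = -24 + v³
j = 999976 (j = -24 + ((2 - 12)²)³ = -24 + ((-10)²)³ = -24 + 100³ = -24 + 1000000 = 999976)
(-18358 + z(-95, -101)) + j = (-18358 + (55 - 1*(-101))) + 999976 = (-18358 + (55 + 101)) + 999976 = (-18358 + 156) + 999976 = -18202 + 999976 = 981774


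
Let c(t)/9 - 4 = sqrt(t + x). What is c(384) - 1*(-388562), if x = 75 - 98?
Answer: 388769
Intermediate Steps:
x = -23
c(t) = 36 + 9*sqrt(-23 + t) (c(t) = 36 + 9*sqrt(t - 23) = 36 + 9*sqrt(-23 + t))
c(384) - 1*(-388562) = (36 + 9*sqrt(-23 + 384)) - 1*(-388562) = (36 + 9*sqrt(361)) + 388562 = (36 + 9*19) + 388562 = (36 + 171) + 388562 = 207 + 388562 = 388769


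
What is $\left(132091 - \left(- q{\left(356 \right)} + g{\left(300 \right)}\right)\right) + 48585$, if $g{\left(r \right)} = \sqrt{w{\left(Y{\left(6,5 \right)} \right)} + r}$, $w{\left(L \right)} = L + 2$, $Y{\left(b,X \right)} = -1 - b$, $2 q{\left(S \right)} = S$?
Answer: $180854 - \sqrt{295} \approx 1.8084 \cdot 10^{5}$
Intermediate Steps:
$q{\left(S \right)} = \frac{S}{2}$
$w{\left(L \right)} = 2 + L$
$g{\left(r \right)} = \sqrt{-5 + r}$ ($g{\left(r \right)} = \sqrt{\left(2 - 7\right) + r} = \sqrt{-5 + r}$)
$\left(132091 - \left(- q{\left(356 \right)} + g{\left(300 \right)}\right)\right) + 48585 = \left(132091 + \left(\frac{1}{2} \cdot 356 - \sqrt{-5 + 300}\right)\right) + 48585 = \left(132091 + \left(178 - \sqrt{295}\right)\right) + 48585 = \left(132269 - \sqrt{295}\right) + 48585 = 180854 - \sqrt{295}$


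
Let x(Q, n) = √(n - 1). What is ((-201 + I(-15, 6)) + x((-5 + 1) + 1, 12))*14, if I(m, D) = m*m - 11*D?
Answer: -588 + 14*√11 ≈ -541.57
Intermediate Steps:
I(m, D) = m² - 11*D
x(Q, n) = √(-1 + n)
((-201 + I(-15, 6)) + x((-5 + 1) + 1, 12))*14 = ((-201 + ((-15)² - 11*6)) + √(-1 + 12))*14 = ((-201 + (225 - 66)) + √11)*14 = ((-201 + 159) + √11)*14 = (-42 + √11)*14 = -588 + 14*√11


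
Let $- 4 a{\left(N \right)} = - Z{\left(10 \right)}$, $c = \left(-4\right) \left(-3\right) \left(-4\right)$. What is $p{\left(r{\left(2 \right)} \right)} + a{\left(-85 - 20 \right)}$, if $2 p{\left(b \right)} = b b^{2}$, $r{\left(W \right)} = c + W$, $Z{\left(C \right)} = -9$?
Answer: $- \frac{194681}{4} \approx -48670.0$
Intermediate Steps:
$c = -48$ ($c = 12 \left(-4\right) = -48$)
$r{\left(W \right)} = -48 + W$
$p{\left(b \right)} = \frac{b^{3}}{2}$ ($p{\left(b \right)} = \frac{b b^{2}}{2} = \frac{b^{3}}{2}$)
$a{\left(N \right)} = - \frac{9}{4}$ ($a{\left(N \right)} = - \frac{\left(-1\right) \left(-9\right)}{4} = \left(- \frac{1}{4}\right) 9 = - \frac{9}{4}$)
$p{\left(r{\left(2 \right)} \right)} + a{\left(-85 - 20 \right)} = \frac{\left(-48 + 2\right)^{3}}{2} - \frac{9}{4} = \frac{\left(-46\right)^{3}}{2} - \frac{9}{4} = \frac{1}{2} \left(-97336\right) - \frac{9}{4} = -48668 - \frac{9}{4} = - \frac{194681}{4}$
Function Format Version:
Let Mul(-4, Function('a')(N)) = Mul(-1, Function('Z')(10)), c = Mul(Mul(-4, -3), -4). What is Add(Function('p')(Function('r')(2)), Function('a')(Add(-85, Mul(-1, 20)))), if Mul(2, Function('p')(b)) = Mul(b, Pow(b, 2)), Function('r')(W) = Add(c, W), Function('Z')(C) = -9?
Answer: Rational(-194681, 4) ≈ -48670.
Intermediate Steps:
c = -48 (c = Mul(12, -4) = -48)
Function('r')(W) = Add(-48, W)
Function('p')(b) = Mul(Rational(1, 2), Pow(b, 3)) (Function('p')(b) = Mul(Rational(1, 2), Mul(b, Pow(b, 2))) = Mul(Rational(1, 2), Pow(b, 3)))
Function('a')(N) = Rational(-9, 4) (Function('a')(N) = Mul(Rational(-1, 4), Mul(-1, -9)) = Mul(Rational(-1, 4), 9) = Rational(-9, 4))
Add(Function('p')(Function('r')(2)), Function('a')(Add(-85, Mul(-1, 20)))) = Add(Mul(Rational(1, 2), Pow(Add(-48, 2), 3)), Rational(-9, 4)) = Add(Mul(Rational(1, 2), Pow(-46, 3)), Rational(-9, 4)) = Add(Mul(Rational(1, 2), -97336), Rational(-9, 4)) = Add(-48668, Rational(-9, 4)) = Rational(-194681, 4)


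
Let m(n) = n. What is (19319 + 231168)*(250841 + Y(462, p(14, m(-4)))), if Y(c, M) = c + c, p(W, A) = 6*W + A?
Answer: 63063859555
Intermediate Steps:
p(W, A) = A + 6*W
Y(c, M) = 2*c
(19319 + 231168)*(250841 + Y(462, p(14, m(-4)))) = (19319 + 231168)*(250841 + 2*462) = 250487*(250841 + 924) = 250487*251765 = 63063859555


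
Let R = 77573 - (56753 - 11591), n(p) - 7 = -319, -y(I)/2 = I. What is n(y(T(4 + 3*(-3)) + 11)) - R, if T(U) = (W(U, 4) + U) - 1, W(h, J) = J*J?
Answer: -32723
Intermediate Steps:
W(h, J) = J²
T(U) = 15 + U (T(U) = (4² + U) - 1 = (16 + U) - 1 = 15 + U)
y(I) = -2*I
n(p) = -312 (n(p) = 7 - 319 = -312)
R = 32411 (R = 77573 - 1*45162 = 77573 - 45162 = 32411)
n(y(T(4 + 3*(-3)) + 11)) - R = -312 - 1*32411 = -312 - 32411 = -32723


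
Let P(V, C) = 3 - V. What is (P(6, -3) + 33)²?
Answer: 900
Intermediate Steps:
(P(6, -3) + 33)² = ((3 - 1*6) + 33)² = ((3 - 6) + 33)² = (-3 + 33)² = 30² = 900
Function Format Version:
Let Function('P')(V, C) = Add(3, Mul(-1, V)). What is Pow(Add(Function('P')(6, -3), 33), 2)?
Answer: 900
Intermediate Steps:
Pow(Add(Function('P')(6, -3), 33), 2) = Pow(Add(Add(3, Mul(-1, 6)), 33), 2) = Pow(Add(Add(3, -6), 33), 2) = Pow(Add(-3, 33), 2) = Pow(30, 2) = 900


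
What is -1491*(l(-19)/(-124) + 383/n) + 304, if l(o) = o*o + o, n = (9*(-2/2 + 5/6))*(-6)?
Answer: -10980335/186 ≈ -59034.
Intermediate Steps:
n = 9 (n = (9*(-2*½ + 5*(⅙)))*(-6) = (9*(-1 + ⅚))*(-6) = (9*(-⅙))*(-6) = -3/2*(-6) = 9)
l(o) = o + o² (l(o) = o² + o = o + o²)
-1491*(l(-19)/(-124) + 383/n) + 304 = -1491*(-19*(1 - 19)/(-124) + 383/9) + 304 = -1491*(-19*(-18)*(-1/124) + 383*(⅑)) + 304 = -1491*(342*(-1/124) + 383/9) + 304 = -1491*(-171/62 + 383/9) + 304 = -1491*22207/558 + 304 = -11036879/186 + 304 = -10980335/186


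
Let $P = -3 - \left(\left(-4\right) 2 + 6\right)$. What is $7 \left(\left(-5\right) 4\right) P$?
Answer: $140$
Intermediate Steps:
$P = -1$ ($P = -3 - \left(-8 + 6\right) = -3 - -2 = -3 + 2 = -1$)
$7 \left(\left(-5\right) 4\right) P = 7 \left(\left(-5\right) 4\right) \left(-1\right) = 7 \left(-20\right) \left(-1\right) = \left(-140\right) \left(-1\right) = 140$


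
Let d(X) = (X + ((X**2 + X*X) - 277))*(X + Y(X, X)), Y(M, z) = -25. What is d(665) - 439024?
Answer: 565857296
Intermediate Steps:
d(X) = (-25 + X)*(-277 + X + 2*X**2) (d(X) = (X + ((X**2 + X*X) - 277))*(X - 25) = (X + ((X**2 + X**2) - 277))*(-25 + X) = (X + (2*X**2 - 277))*(-25 + X) = (X + (-277 + 2*X**2))*(-25 + X) = (-277 + X + 2*X**2)*(-25 + X) = (-25 + X)*(-277 + X + 2*X**2))
d(665) - 439024 = (6925 - 302*665 - 49*665**2 + 2*665**3) - 439024 = (6925 - 200830 - 49*442225 + 2*294079625) - 439024 = (6925 - 200830 - 21669025 + 588159250) - 439024 = 566296320 - 439024 = 565857296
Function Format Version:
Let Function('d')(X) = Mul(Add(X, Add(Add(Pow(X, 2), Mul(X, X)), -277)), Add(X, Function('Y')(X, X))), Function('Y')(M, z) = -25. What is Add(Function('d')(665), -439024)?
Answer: 565857296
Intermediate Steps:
Function('d')(X) = Mul(Add(-25, X), Add(-277, X, Mul(2, Pow(X, 2)))) (Function('d')(X) = Mul(Add(X, Add(Add(Pow(X, 2), Mul(X, X)), -277)), Add(X, -25)) = Mul(Add(X, Add(Add(Pow(X, 2), Pow(X, 2)), -277)), Add(-25, X)) = Mul(Add(X, Add(Mul(2, Pow(X, 2)), -277)), Add(-25, X)) = Mul(Add(X, Add(-277, Mul(2, Pow(X, 2)))), Add(-25, X)) = Mul(Add(-277, X, Mul(2, Pow(X, 2))), Add(-25, X)) = Mul(Add(-25, X), Add(-277, X, Mul(2, Pow(X, 2)))))
Add(Function('d')(665), -439024) = Add(Add(6925, Mul(-302, 665), Mul(-49, Pow(665, 2)), Mul(2, Pow(665, 3))), -439024) = Add(Add(6925, -200830, Mul(-49, 442225), Mul(2, 294079625)), -439024) = Add(Add(6925, -200830, -21669025, 588159250), -439024) = Add(566296320, -439024) = 565857296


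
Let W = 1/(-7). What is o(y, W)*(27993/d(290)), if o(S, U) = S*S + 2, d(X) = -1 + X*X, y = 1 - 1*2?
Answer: 27993/28033 ≈ 0.99857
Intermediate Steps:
y = -1 (y = 1 - 2 = -1)
d(X) = -1 + X**2
W = -1/7 (W = 1*(-1/7) = -1/7 ≈ -0.14286)
o(S, U) = 2 + S**2 (o(S, U) = S**2 + 2 = 2 + S**2)
o(y, W)*(27993/d(290)) = (2 + (-1)**2)*(27993/(-1 + 290**2)) = (2 + 1)*(27993/(-1 + 84100)) = 3*(27993/84099) = 3*(27993*(1/84099)) = 3*(9331/28033) = 27993/28033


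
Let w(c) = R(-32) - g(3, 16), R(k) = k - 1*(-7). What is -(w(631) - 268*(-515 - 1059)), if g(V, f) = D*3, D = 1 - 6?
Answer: -421822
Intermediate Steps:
R(k) = 7 + k (R(k) = k + 7 = 7 + k)
D = -5
g(V, f) = -15 (g(V, f) = -5*3 = -15)
w(c) = -10 (w(c) = (7 - 32) - 1*(-15) = -25 + 15 = -10)
-(w(631) - 268*(-515 - 1059)) = -(-10 - 268*(-515 - 1059)) = -(-10 - 268*(-1574)) = -(-10 - 1*(-421832)) = -(-10 + 421832) = -1*421822 = -421822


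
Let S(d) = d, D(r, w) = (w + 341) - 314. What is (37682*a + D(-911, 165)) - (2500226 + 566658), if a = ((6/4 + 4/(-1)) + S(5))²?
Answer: -5662359/2 ≈ -2.8312e+6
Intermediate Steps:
D(r, w) = 27 + w (D(r, w) = (341 + w) - 314 = 27 + w)
a = 25/4 (a = ((6/4 + 4/(-1)) + 5)² = ((6*(¼) + 4*(-1)) + 5)² = ((3/2 - 4) + 5)² = (-5/2 + 5)² = (5/2)² = 25/4 ≈ 6.2500)
(37682*a + D(-911, 165)) - (2500226 + 566658) = (37682*(25/4) + (27 + 165)) - (2500226 + 566658) = (471025/2 + 192) - 1*3066884 = 471409/2 - 3066884 = -5662359/2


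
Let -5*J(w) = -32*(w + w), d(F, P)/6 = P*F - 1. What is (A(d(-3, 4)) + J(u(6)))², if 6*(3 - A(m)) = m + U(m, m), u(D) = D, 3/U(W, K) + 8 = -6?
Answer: 168922009/19600 ≈ 8618.5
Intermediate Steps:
d(F, P) = -6 + 6*F*P (d(F, P) = 6*(P*F - 1) = 6*(F*P - 1) = 6*(-1 + F*P) = -6 + 6*F*P)
U(W, K) = -3/14 (U(W, K) = 3/(-8 - 6) = 3/(-14) = 3*(-1/14) = -3/14)
J(w) = 64*w/5 (J(w) = -(-32)*(w + w)/5 = -(-32)*2*w/5 = -(-64)*w/5 = 64*w/5)
A(m) = 85/28 - m/6 (A(m) = 3 - (m - 3/14)/6 = 3 - (-3/14 + m)/6 = 3 + (1/28 - m/6) = 85/28 - m/6)
(A(d(-3, 4)) + J(u(6)))² = ((85/28 - (-6 + 6*(-3)*4)/6) + (64/5)*6)² = ((85/28 - (-6 - 72)/6) + 384/5)² = ((85/28 - ⅙*(-78)) + 384/5)² = ((85/28 + 13) + 384/5)² = (449/28 + 384/5)² = (12997/140)² = 168922009/19600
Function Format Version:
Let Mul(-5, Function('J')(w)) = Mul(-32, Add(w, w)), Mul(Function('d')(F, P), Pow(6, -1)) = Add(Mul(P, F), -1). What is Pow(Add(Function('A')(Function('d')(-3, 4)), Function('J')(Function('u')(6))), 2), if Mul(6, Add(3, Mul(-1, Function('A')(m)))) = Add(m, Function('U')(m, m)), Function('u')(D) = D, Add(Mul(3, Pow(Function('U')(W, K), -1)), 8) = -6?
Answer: Rational(168922009, 19600) ≈ 8618.5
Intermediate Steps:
Function('d')(F, P) = Add(-6, Mul(6, F, P)) (Function('d')(F, P) = Mul(6, Add(Mul(P, F), -1)) = Mul(6, Add(Mul(F, P), -1)) = Mul(6, Add(-1, Mul(F, P))) = Add(-6, Mul(6, F, P)))
Function('U')(W, K) = Rational(-3, 14) (Function('U')(W, K) = Mul(3, Pow(Add(-8, -6), -1)) = Mul(3, Pow(-14, -1)) = Mul(3, Rational(-1, 14)) = Rational(-3, 14))
Function('J')(w) = Mul(Rational(64, 5), w) (Function('J')(w) = Mul(Rational(-1, 5), Mul(-32, Add(w, w))) = Mul(Rational(-1, 5), Mul(-32, Mul(2, w))) = Mul(Rational(-1, 5), Mul(-64, w)) = Mul(Rational(64, 5), w))
Function('A')(m) = Add(Rational(85, 28), Mul(Rational(-1, 6), m)) (Function('A')(m) = Add(3, Mul(Rational(-1, 6), Add(m, Rational(-3, 14)))) = Add(3, Mul(Rational(-1, 6), Add(Rational(-3, 14), m))) = Add(3, Add(Rational(1, 28), Mul(Rational(-1, 6), m))) = Add(Rational(85, 28), Mul(Rational(-1, 6), m)))
Pow(Add(Function('A')(Function('d')(-3, 4)), Function('J')(Function('u')(6))), 2) = Pow(Add(Add(Rational(85, 28), Mul(Rational(-1, 6), Add(-6, Mul(6, -3, 4)))), Mul(Rational(64, 5), 6)), 2) = Pow(Add(Add(Rational(85, 28), Mul(Rational(-1, 6), Add(-6, -72))), Rational(384, 5)), 2) = Pow(Add(Add(Rational(85, 28), Mul(Rational(-1, 6), -78)), Rational(384, 5)), 2) = Pow(Add(Add(Rational(85, 28), 13), Rational(384, 5)), 2) = Pow(Add(Rational(449, 28), Rational(384, 5)), 2) = Pow(Rational(12997, 140), 2) = Rational(168922009, 19600)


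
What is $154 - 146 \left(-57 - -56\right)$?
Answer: $300$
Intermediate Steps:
$154 - 146 \left(-57 - -56\right) = 154 - 146 \left(-57 + 56\right) = 154 - -146 = 154 + 146 = 300$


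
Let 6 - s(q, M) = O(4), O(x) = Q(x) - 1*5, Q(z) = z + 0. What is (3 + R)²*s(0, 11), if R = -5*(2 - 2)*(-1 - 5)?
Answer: 63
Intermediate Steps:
Q(z) = z
R = 0 (R = -0*(-6) = -5*0 = 0)
O(x) = -5 + x (O(x) = x - 1*5 = x - 5 = -5 + x)
s(q, M) = 7 (s(q, M) = 6 - (-5 + 4) = 6 - 1*(-1) = 6 + 1 = 7)
(3 + R)²*s(0, 11) = (3 + 0)²*7 = 3²*7 = 9*7 = 63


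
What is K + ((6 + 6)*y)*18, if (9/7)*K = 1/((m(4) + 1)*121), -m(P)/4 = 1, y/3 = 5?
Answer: 10585073/3267 ≈ 3240.0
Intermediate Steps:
y = 15 (y = 3*5 = 15)
m(P) = -4 (m(P) = -4*1 = -4)
K = -7/3267 (K = 7*(1/((-4 + 1)*121))/9 = 7*((1/121)/(-3))/9 = 7*(-⅓*1/121)/9 = (7/9)*(-1/363) = -7/3267 ≈ -0.0021426)
K + ((6 + 6)*y)*18 = -7/3267 + ((6 + 6)*15)*18 = -7/3267 + (12*15)*18 = -7/3267 + 180*18 = -7/3267 + 3240 = 10585073/3267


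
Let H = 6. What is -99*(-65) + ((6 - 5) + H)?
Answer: 6442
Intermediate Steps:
-99*(-65) + ((6 - 5) + H) = -99*(-65) + ((6 - 5) + 6) = 6435 + (1 + 6) = 6435 + 7 = 6442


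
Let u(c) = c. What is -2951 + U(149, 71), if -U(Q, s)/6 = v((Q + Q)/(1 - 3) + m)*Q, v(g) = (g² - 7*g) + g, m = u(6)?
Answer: -19051409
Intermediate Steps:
m = 6
v(g) = g² - 6*g
U(Q, s) = 6*Q²*(6 - Q) (U(Q, s) = -6*((Q + Q)/(1 - 3) + 6)*(-6 + ((Q + Q)/(1 - 3) + 6))*Q = -6*((2*Q)/(-2) + 6)*(-6 + ((2*Q)/(-2) + 6))*Q = -6*((2*Q)*(-½) + 6)*(-6 + ((2*Q)*(-½) + 6))*Q = -6*(-Q + 6)*(-6 + (-Q + 6))*Q = -6*(6 - Q)*(-6 + (6 - Q))*Q = -6*(6 - Q)*(-Q)*Q = -6*(-Q*(6 - Q))*Q = -(-6)*Q²*(6 - Q) = 6*Q²*(6 - Q))
-2951 + U(149, 71) = -2951 + 6*149²*(6 - 1*149) = -2951 + 6*22201*(6 - 149) = -2951 + 6*22201*(-143) = -2951 - 19048458 = -19051409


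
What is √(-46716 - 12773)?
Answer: I*√59489 ≈ 243.9*I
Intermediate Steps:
√(-46716 - 12773) = √(-59489) = I*√59489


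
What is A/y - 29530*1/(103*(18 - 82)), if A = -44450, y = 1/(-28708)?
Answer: 4205928712365/3296 ≈ 1.2761e+9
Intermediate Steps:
y = -1/28708 ≈ -3.4834e-5
A/y - 29530*1/(103*(18 - 82)) = -44450/(-1/28708) - 29530*1/(103*(18 - 82)) = -44450*(-28708) - 29530/(103*(-64)) = 1276070600 - 29530/(-6592) = 1276070600 - 29530*(-1/6592) = 1276070600 + 14765/3296 = 4205928712365/3296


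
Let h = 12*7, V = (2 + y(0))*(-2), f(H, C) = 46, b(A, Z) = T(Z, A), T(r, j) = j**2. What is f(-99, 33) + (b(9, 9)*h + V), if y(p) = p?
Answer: 6846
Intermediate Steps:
b(A, Z) = A**2
V = -4 (V = (2 + 0)*(-2) = 2*(-2) = -4)
h = 84
f(-99, 33) + (b(9, 9)*h + V) = 46 + (9**2*84 - 4) = 46 + (81*84 - 4) = 46 + (6804 - 4) = 46 + 6800 = 6846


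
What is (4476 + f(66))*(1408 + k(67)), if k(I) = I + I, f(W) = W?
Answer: 7003764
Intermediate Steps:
k(I) = 2*I
(4476 + f(66))*(1408 + k(67)) = (4476 + 66)*(1408 + 2*67) = 4542*(1408 + 134) = 4542*1542 = 7003764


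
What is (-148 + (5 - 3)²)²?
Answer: 20736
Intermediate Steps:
(-148 + (5 - 3)²)² = (-148 + 2²)² = (-148 + 4)² = (-144)² = 20736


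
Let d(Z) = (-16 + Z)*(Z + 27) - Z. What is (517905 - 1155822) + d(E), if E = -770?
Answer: -53149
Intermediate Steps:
d(Z) = -Z + (-16 + Z)*(27 + Z) (d(Z) = (-16 + Z)*(27 + Z) - Z = -Z + (-16 + Z)*(27 + Z))
(517905 - 1155822) + d(E) = (517905 - 1155822) + (-432 + (-770)**2 + 10*(-770)) = -637917 + (-432 + 592900 - 7700) = -637917 + 584768 = -53149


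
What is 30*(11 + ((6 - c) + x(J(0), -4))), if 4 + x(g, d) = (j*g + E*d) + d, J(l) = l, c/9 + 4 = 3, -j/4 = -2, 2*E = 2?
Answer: 420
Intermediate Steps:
E = 1 (E = (½)*2 = 1)
j = 8 (j = -4*(-2) = 8)
c = -9 (c = -36 + 9*3 = -36 + 27 = -9)
x(g, d) = -4 + 2*d + 8*g (x(g, d) = -4 + ((8*g + 1*d) + d) = -4 + ((8*g + d) + d) = -4 + ((d + 8*g) + d) = -4 + (2*d + 8*g) = -4 + 2*d + 8*g)
30*(11 + ((6 - c) + x(J(0), -4))) = 30*(11 + ((6 - 1*(-9)) + (-4 + 2*(-4) + 8*0))) = 30*(11 + ((6 + 9) + (-4 - 8 + 0))) = 30*(11 + (15 - 12)) = 30*(11 + 3) = 30*14 = 420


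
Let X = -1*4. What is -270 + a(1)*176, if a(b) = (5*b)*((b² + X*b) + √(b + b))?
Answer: -2910 + 880*√2 ≈ -1665.5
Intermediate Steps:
X = -4
a(b) = 5*b*(b² - 4*b + √2*√b) (a(b) = (5*b)*((b² - 4*b) + √(b + b)) = (5*b)*((b² - 4*b) + √(2*b)) = (5*b)*((b² - 4*b) + √2*√b) = (5*b)*(b² - 4*b + √2*√b) = 5*b*(b² - 4*b + √2*√b))
-270 + a(1)*176 = -270 + (-20*1² + 5*1³ + 5*√2*1^(3/2))*176 = -270 + (-20*1 + 5*1 + 5*√2*1)*176 = -270 + (-20 + 5 + 5*√2)*176 = -270 + (-15 + 5*√2)*176 = -270 + (-2640 + 880*√2) = -2910 + 880*√2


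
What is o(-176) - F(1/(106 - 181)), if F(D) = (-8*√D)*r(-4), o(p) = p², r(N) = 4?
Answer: 30976 + 32*I*√3/15 ≈ 30976.0 + 3.695*I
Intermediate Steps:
F(D) = -32*√D (F(D) = -8*√D*4 = -32*√D)
o(-176) - F(1/(106 - 181)) = (-176)² - (-32)*√(1/(106 - 181)) = 30976 - (-32)*√(1/(-75)) = 30976 - (-32)*√(-1/75) = 30976 - (-32)*I*√3/15 = 30976 + 32*I*√3/15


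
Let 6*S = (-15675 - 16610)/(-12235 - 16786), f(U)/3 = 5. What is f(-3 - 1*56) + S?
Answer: 2644175/174126 ≈ 15.185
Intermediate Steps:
f(U) = 15 (f(U) = 3*5 = 15)
S = 32285/174126 (S = ((-15675 - 16610)/(-12235 - 16786))/6 = (-32285/(-29021))/6 = (-32285*(-1/29021))/6 = (⅙)*(32285/29021) = 32285/174126 ≈ 0.18541)
f(-3 - 1*56) + S = 15 + 32285/174126 = 2644175/174126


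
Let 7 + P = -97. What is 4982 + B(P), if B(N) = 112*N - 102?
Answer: -6768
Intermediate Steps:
P = -104 (P = -7 - 97 = -104)
B(N) = -102 + 112*N
4982 + B(P) = 4982 + (-102 + 112*(-104)) = 4982 + (-102 - 11648) = 4982 - 11750 = -6768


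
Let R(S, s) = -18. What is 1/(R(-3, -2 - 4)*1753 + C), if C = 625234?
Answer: 1/593680 ≈ 1.6844e-6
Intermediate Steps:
1/(R(-3, -2 - 4)*1753 + C) = 1/(-18*1753 + 625234) = 1/(-31554 + 625234) = 1/593680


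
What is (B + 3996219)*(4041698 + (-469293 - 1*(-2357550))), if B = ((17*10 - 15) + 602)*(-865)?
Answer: 19814434656370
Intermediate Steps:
B = -654805 (B = ((170 - 15) + 602)*(-865) = (155 + 602)*(-865) = 757*(-865) = -654805)
(B + 3996219)*(4041698 + (-469293 - 1*(-2357550))) = (-654805 + 3996219)*(4041698 + (-469293 - 1*(-2357550))) = 3341414*(4041698 + (-469293 + 2357550)) = 3341414*(4041698 + 1888257) = 3341414*5929955 = 19814434656370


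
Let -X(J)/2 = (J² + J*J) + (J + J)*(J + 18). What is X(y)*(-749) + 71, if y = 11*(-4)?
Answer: 9227751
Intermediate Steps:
y = -44
X(J) = -4*J² - 4*J*(18 + J) (X(J) = -2*((J² + J*J) + (J + J)*(J + 18)) = -2*((J² + J²) + (2*J)*(18 + J)) = -2*(2*J² + 2*J*(18 + J)) = -4*J² - 4*J*(18 + J))
X(y)*(-749) + 71 = -8*(-44)*(9 - 44)*(-749) + 71 = -8*(-44)*(-35)*(-749) + 71 = -12320*(-749) + 71 = 9227680 + 71 = 9227751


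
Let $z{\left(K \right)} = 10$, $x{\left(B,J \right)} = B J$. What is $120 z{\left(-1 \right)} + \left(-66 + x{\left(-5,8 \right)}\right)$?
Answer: $1094$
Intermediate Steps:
$120 z{\left(-1 \right)} + \left(-66 + x{\left(-5,8 \right)}\right) = 120 \cdot 10 - 106 = 1200 - 106 = 1094$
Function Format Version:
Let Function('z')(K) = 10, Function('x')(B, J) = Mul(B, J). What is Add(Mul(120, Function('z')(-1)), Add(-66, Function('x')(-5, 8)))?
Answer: 1094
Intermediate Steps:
Add(Mul(120, Function('z')(-1)), Add(-66, Function('x')(-5, 8))) = Add(Mul(120, 10), Add(-66, Mul(-5, 8))) = Add(1200, Add(-66, -40)) = Add(1200, -106) = 1094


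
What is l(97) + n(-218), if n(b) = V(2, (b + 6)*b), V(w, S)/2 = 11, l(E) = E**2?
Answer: 9431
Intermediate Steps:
V(w, S) = 22 (V(w, S) = 2*11 = 22)
n(b) = 22
l(97) + n(-218) = 97**2 + 22 = 9409 + 22 = 9431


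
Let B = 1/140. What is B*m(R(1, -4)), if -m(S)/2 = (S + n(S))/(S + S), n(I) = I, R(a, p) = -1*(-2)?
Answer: -1/70 ≈ -0.014286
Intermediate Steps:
R(a, p) = 2
B = 1/140 ≈ 0.0071429
m(S) = -2 (m(S) = -2*(S + S)/(S + S) = -2*2*S/(2*S) = -2*2*S*1/(2*S) = -2*1 = -2)
B*m(R(1, -4)) = (1/140)*(-2) = -1/70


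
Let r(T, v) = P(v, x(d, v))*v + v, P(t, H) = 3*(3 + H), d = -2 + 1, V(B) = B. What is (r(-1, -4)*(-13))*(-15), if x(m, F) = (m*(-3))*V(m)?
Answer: -780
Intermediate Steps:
d = -1
x(m, F) = -3*m**2 (x(m, F) = (m*(-3))*m = (-3*m)*m = -3*m**2)
P(t, H) = 9 + 3*H
r(T, v) = v (r(T, v) = (9 + 3*(-3*(-1)**2))*v + v = (9 + 3*(-3*1))*v + v = (9 + 3*(-3))*v + v = (9 - 9)*v + v = 0*v + v = 0 + v = v)
(r(-1, -4)*(-13))*(-15) = -4*(-13)*(-15) = 52*(-15) = -780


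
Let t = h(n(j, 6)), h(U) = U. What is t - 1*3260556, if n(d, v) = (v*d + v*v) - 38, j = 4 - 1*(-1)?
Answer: -3260528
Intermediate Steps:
j = 5 (j = 4 + 1 = 5)
n(d, v) = -38 + v² + d*v (n(d, v) = (d*v + v²) - 38 = (v² + d*v) - 38 = -38 + v² + d*v)
t = 28 (t = -38 + 6² + 5*6 = -38 + 36 + 30 = 28)
t - 1*3260556 = 28 - 1*3260556 = 28 - 3260556 = -3260528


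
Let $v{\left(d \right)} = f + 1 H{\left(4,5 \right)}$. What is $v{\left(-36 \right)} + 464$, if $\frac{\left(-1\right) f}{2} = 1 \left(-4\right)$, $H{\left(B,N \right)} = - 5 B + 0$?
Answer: $452$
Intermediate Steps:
$H{\left(B,N \right)} = - 5 B$
$f = 8$ ($f = - 2 \cdot 1 \left(-4\right) = \left(-2\right) \left(-4\right) = 8$)
$v{\left(d \right)} = -12$ ($v{\left(d \right)} = 8 + 1 \left(\left(-5\right) 4\right) = 8 + 1 \left(-20\right) = 8 - 20 = -12$)
$v{\left(-36 \right)} + 464 = -12 + 464 = 452$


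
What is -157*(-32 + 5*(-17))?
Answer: 18369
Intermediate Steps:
-157*(-32 + 5*(-17)) = -157*(-32 - 85) = -157*(-117) = 18369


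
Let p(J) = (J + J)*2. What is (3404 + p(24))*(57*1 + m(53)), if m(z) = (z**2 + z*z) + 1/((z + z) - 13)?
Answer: 1847216000/93 ≈ 1.9863e+7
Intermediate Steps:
p(J) = 4*J (p(J) = (2*J)*2 = 4*J)
m(z) = 1/(-13 + 2*z) + 2*z**2 (m(z) = (z**2 + z**2) + 1/(2*z - 13) = 2*z**2 + 1/(-13 + 2*z) = 1/(-13 + 2*z) + 2*z**2)
(3404 + p(24))*(57*1 + m(53)) = (3404 + 4*24)*(57*1 + (1 - 26*53**2 + 4*53**3)/(-13 + 2*53)) = (3404 + 96)*(57 + (1 - 26*2809 + 4*148877)/(-13 + 106)) = 3500*(57 + (1 - 73034 + 595508)/93) = 3500*(57 + (1/93)*522475) = 3500*(57 + 522475/93) = 3500*(527776/93) = 1847216000/93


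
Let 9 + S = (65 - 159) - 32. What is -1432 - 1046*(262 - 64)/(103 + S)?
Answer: 40321/8 ≈ 5040.1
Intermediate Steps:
S = -135 (S = -9 + ((65 - 159) - 32) = -9 + (-94 - 32) = -9 - 126 = -135)
-1432 - 1046*(262 - 64)/(103 + S) = -1432 - 1046*(262 - 64)/(103 - 135) = -1432 - 207108/(-32) = -1432 - 207108*(-1)/32 = -1432 - 1046*(-99/16) = -1432 + 51777/8 = 40321/8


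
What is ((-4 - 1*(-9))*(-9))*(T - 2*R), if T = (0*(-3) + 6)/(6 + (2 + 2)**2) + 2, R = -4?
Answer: -5085/11 ≈ -462.27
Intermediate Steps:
T = 25/11 (T = (0 + 6)/(6 + 4**2) + 2 = 6/(6 + 16) + 2 = 6/22 + 2 = 6*(1/22) + 2 = 3/11 + 2 = 25/11 ≈ 2.2727)
((-4 - 1*(-9))*(-9))*(T - 2*R) = ((-4 - 1*(-9))*(-9))*(25/11 - 2*(-4)) = ((-4 + 9)*(-9))*(25/11 + 8) = (5*(-9))*(113/11) = -45*113/11 = -5085/11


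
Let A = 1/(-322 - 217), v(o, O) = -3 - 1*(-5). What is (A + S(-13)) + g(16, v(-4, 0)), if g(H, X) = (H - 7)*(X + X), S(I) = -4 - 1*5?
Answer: 14552/539 ≈ 26.998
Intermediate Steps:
v(o, O) = 2 (v(o, O) = -3 + 5 = 2)
S(I) = -9 (S(I) = -4 - 5 = -9)
g(H, X) = 2*X*(-7 + H) (g(H, X) = (-7 + H)*(2*X) = 2*X*(-7 + H))
A = -1/539 (A = 1/(-539) = -1/539 ≈ -0.0018553)
(A + S(-13)) + g(16, v(-4, 0)) = (-1/539 - 9) + 2*2*(-7 + 16) = -4852/539 + 2*2*9 = -4852/539 + 36 = 14552/539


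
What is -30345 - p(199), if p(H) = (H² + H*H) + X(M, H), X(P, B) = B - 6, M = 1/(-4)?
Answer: -109740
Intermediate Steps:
M = -¼ ≈ -0.25000
X(P, B) = -6 + B
p(H) = -6 + H + 2*H² (p(H) = (H² + H*H) + (-6 + H) = (H² + H²) + (-6 + H) = 2*H² + (-6 + H) = -6 + H + 2*H²)
-30345 - p(199) = -30345 - (-6 + 199 + 2*199²) = -30345 - (-6 + 199 + 2*39601) = -30345 - (-6 + 199 + 79202) = -30345 - 1*79395 = -30345 - 79395 = -109740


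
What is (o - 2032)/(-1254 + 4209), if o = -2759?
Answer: -1597/985 ≈ -1.6213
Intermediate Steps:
(o - 2032)/(-1254 + 4209) = (-2759 - 2032)/(-1254 + 4209) = -4791/2955 = -4791*1/2955 = -1597/985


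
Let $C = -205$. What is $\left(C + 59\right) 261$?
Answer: $-38106$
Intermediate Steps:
$\left(C + 59\right) 261 = \left(-205 + 59\right) 261 = \left(-146\right) 261 = -38106$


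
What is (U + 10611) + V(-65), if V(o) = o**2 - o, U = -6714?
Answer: 8187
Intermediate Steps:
(U + 10611) + V(-65) = (-6714 + 10611) - 65*(-1 - 65) = 3897 - 65*(-66) = 3897 + 4290 = 8187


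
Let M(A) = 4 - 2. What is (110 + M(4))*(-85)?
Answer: -9520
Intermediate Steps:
M(A) = 2
(110 + M(4))*(-85) = (110 + 2)*(-85) = 112*(-85) = -9520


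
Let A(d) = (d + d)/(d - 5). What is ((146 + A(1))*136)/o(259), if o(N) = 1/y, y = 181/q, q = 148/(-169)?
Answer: -151323783/37 ≈ -4.0898e+6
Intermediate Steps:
q = -148/169 (q = 148*(-1/169) = -148/169 ≈ -0.87574)
A(d) = 2*d/(-5 + d) (A(d) = (2*d)/(-5 + d) = 2*d/(-5 + d))
y = -30589/148 (y = 181/(-148/169) = 181*(-169/148) = -30589/148 ≈ -206.68)
o(N) = -148/30589 (o(N) = 1/(-30589/148) = -148/30589)
((146 + A(1))*136)/o(259) = ((146 + 2*1/(-5 + 1))*136)/(-148/30589) = ((146 + 2*1/(-4))*136)*(-30589/148) = ((146 + 2*1*(-¼))*136)*(-30589/148) = ((146 - ½)*136)*(-30589/148) = ((291/2)*136)*(-30589/148) = 19788*(-30589/148) = -151323783/37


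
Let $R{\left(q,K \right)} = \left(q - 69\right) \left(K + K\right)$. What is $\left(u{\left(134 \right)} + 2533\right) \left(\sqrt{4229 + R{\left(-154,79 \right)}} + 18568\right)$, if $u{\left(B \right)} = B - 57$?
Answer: $48462480 + 7830 i \sqrt{3445} \approx 4.8462 \cdot 10^{7} + 4.5958 \cdot 10^{5} i$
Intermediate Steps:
$u{\left(B \right)} = -57 + B$ ($u{\left(B \right)} = B - 57 = -57 + B$)
$R{\left(q,K \right)} = 2 K \left(-69 + q\right)$ ($R{\left(q,K \right)} = \left(-69 + q\right) 2 K = 2 K \left(-69 + q\right)$)
$\left(u{\left(134 \right)} + 2533\right) \left(\sqrt{4229 + R{\left(-154,79 \right)}} + 18568\right) = \left(\left(-57 + 134\right) + 2533\right) \left(\sqrt{4229 + 2 \cdot 79 \left(-69 - 154\right)} + 18568\right) = \left(77 + 2533\right) \left(\sqrt{4229 + 2 \cdot 79 \left(-223\right)} + 18568\right) = 2610 \left(\sqrt{4229 - 35234} + 18568\right) = 2610 \left(\sqrt{-31005} + 18568\right) = 2610 \left(3 i \sqrt{3445} + 18568\right) = 2610 \left(18568 + 3 i \sqrt{3445}\right) = 48462480 + 7830 i \sqrt{3445}$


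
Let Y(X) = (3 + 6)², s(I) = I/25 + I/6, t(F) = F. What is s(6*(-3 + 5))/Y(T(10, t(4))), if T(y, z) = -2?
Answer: 62/2025 ≈ 0.030617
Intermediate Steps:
s(I) = 31*I/150 (s(I) = I*(1/25) + I*(⅙) = I/25 + I/6 = 31*I/150)
Y(X) = 81 (Y(X) = 9² = 81)
s(6*(-3 + 5))/Y(T(10, t(4))) = (31*(6*(-3 + 5))/150)/81 = (31*(6*2)/150)*(1/81) = ((31/150)*12)*(1/81) = (62/25)*(1/81) = 62/2025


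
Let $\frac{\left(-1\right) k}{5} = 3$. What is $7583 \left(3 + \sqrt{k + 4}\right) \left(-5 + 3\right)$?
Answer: $-45498 - 15166 i \sqrt{11} \approx -45498.0 - 50300.0 i$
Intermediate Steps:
$k = -15$ ($k = \left(-5\right) 3 = -15$)
$7583 \left(3 + \sqrt{k + 4}\right) \left(-5 + 3\right) = 7583 \left(3 + \sqrt{-15 + 4}\right) \left(-5 + 3\right) = 7583 \left(3 + \sqrt{-11}\right) \left(-2\right) = 7583 \left(3 + i \sqrt{11}\right) \left(-2\right) = 7583 \left(-6 - 2 i \sqrt{11}\right) = -45498 - 15166 i \sqrt{11}$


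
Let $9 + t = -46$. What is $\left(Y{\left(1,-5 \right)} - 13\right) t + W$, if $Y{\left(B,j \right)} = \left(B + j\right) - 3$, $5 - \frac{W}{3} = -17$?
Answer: $1166$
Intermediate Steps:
$W = 66$ ($W = 15 - -51 = 15 + 51 = 66$)
$Y{\left(B,j \right)} = -3 + B + j$
$t = -55$ ($t = -9 - 46 = -55$)
$\left(Y{\left(1,-5 \right)} - 13\right) t + W = \left(\left(-3 + 1 - 5\right) - 13\right) \left(-55\right) + 66 = \left(-7 - 13\right) \left(-55\right) + 66 = \left(-20\right) \left(-55\right) + 66 = 1100 + 66 = 1166$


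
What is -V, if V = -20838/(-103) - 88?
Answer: -11774/103 ≈ -114.31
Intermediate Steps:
V = 11774/103 (V = -20838*(-1)/103 - 88 = -138*(-151/103) - 88 = 20838/103 - 88 = 11774/103 ≈ 114.31)
-V = -1*11774/103 = -11774/103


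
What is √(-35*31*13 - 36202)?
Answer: I*√50307 ≈ 224.29*I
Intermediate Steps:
√(-35*31*13 - 36202) = √(-1085*13 - 36202) = √(-14105 - 36202) = √(-50307) = I*√50307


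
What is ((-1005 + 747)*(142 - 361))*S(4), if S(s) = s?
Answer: 226008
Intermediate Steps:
((-1005 + 747)*(142 - 361))*S(4) = ((-1005 + 747)*(142 - 361))*4 = -258*(-219)*4 = 56502*4 = 226008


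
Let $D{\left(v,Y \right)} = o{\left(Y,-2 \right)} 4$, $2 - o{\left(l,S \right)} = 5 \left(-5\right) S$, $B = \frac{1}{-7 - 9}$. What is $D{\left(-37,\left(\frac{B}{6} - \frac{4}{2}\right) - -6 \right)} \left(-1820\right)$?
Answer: $349440$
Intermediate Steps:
$B = - \frac{1}{16}$ ($B = \frac{1}{-16} = - \frac{1}{16} \approx -0.0625$)
$o{\left(l,S \right)} = 2 + 25 S$ ($o{\left(l,S \right)} = 2 - 5 \left(-5\right) S = 2 - - 25 S = 2 + 25 S$)
$D{\left(v,Y \right)} = -192$ ($D{\left(v,Y \right)} = \left(2 + 25 \left(-2\right)\right) 4 = \left(2 - 50\right) 4 = \left(-48\right) 4 = -192$)
$D{\left(-37,\left(\frac{B}{6} - \frac{4}{2}\right) - -6 \right)} \left(-1820\right) = \left(-192\right) \left(-1820\right) = 349440$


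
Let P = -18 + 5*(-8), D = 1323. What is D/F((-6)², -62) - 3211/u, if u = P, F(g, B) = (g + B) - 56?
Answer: 46642/1189 ≈ 39.228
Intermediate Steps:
P = -58 (P = -18 - 40 = -58)
F(g, B) = -56 + B + g (F(g, B) = (B + g) - 56 = -56 + B + g)
u = -58
D/F((-6)², -62) - 3211/u = 1323/(-56 - 62 + (-6)²) - 3211/(-58) = 1323/(-56 - 62 + 36) - 3211*(-1/58) = 1323/(-82) + 3211/58 = 1323*(-1/82) + 3211/58 = -1323/82 + 3211/58 = 46642/1189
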